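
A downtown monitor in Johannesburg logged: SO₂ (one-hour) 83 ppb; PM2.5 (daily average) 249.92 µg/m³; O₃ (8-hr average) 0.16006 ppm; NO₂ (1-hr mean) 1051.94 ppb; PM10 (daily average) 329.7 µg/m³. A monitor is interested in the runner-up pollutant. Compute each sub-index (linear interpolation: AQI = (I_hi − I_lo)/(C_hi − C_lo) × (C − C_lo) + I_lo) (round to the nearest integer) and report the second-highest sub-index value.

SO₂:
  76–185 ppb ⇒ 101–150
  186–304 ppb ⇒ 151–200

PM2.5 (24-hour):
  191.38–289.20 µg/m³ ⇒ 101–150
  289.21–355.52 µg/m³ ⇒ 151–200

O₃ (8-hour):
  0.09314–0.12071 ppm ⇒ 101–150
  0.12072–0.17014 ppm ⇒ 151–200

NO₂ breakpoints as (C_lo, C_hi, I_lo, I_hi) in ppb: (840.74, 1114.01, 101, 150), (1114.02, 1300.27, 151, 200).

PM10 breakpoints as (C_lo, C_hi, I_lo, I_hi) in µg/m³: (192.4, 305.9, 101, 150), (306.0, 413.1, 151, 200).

SO₂ 83: bracket 76–185 → index 101–150; slope 49/109, offset 7.
AQI = 101 + 49/109·7 ≈ 104.15 ⇒ 104.
PM2.5: 249.92 ∈ [191.38, 289.20] ↔ index [101, 150].
101 + (249.92−191.38)·(150−101)/(289.20−191.38) = 101 + 58.54·49/97.82 ≈ 130.32, so AQI = 130.
O₃: 0.16006 ∈ [0.12072, 0.17014] ↔ index [151, 200].
151 + (0.16006−0.12072)·(200−151)/(0.17014−0.12072) = 151 + 0.03934·49/0.04942 ≈ 190.01, so AQI = 190.
NO₂: 1051.94 ∈ [840.74, 1114.01] ↔ index [101, 150].
101 + (1051.94−840.74)·(150−101)/(1114.01−840.74) = 101 + 211.20·49/273.27 ≈ 138.87, so AQI = 139.
PM10: 329.7 lies in 306.0–413.1, so I_lo=151, I_hi=200, C_lo=306.0, C_hi=413.1.
(200−151)/(413.1−306.0) × (329.7−306.0) + 151 = 49/107.1 × 23.7 + 151 ≈ 161.84 → 162.
Sub-indices: SO₂→104, PM2.5→130, O₃→190, NO₂→139, PM10→162. Ranked high→low: 190, 162, 139, 130, 104. Second-highest sub-index = 162.

162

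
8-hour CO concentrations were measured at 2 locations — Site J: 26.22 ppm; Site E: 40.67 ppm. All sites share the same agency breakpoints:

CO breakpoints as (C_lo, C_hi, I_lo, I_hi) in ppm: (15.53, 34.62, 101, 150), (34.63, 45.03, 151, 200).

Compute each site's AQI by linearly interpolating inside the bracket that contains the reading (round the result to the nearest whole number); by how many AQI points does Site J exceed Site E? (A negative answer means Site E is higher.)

-51

Site J: 26.22 ∈ [15.53, 34.62] ↔ index [101, 150].
101 + (26.22−15.53)·(150−101)/(34.62−15.53) = 101 + 10.69·49/19.09 ≈ 128.44, so AQI = 128.
Site E 40.67: bracket 34.63–45.03 → index 151–200; slope 49/10.40, offset 6.04.
AQI = 151 + 49/10.40·6.04 ≈ 179.46 ⇒ 179.
AQIs: Site J=128, Site E=179. Site J (128) − Site E (179) = -51.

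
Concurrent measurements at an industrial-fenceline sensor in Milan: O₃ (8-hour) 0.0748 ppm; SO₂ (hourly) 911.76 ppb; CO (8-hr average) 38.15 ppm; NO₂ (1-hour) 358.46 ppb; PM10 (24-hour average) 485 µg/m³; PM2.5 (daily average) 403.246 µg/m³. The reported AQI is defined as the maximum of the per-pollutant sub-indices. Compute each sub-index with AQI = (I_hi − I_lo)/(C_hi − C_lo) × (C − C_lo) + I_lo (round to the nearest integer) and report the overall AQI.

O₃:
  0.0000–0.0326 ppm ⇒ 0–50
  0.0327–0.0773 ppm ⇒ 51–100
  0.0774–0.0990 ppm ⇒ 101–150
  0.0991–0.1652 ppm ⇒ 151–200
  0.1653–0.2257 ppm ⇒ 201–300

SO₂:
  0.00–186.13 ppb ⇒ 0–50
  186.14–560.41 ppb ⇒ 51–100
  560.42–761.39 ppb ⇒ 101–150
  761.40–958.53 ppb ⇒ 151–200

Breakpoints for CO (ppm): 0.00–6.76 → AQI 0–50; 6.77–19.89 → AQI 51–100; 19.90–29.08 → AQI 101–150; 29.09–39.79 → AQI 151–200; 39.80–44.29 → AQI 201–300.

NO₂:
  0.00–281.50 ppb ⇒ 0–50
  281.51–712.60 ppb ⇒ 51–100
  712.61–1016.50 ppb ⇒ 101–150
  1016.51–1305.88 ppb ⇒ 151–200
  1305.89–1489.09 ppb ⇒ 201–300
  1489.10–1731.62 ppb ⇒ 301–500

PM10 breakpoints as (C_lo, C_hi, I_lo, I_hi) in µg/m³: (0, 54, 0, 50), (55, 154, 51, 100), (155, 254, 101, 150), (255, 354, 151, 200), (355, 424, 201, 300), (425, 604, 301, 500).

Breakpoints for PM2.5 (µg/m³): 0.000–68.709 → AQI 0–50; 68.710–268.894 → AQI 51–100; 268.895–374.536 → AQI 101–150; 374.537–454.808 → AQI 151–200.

O₃: 0.0748 ∈ [0.0327, 0.0773] ↔ index [51, 100].
51 + (0.0748−0.0327)·(100−51)/(0.0773−0.0327) = 51 + 0.0421·49/0.0446 ≈ 97.25, so AQI = 97.
SO₂: 911.76 ∈ [761.40, 958.53] ↔ index [151, 200].
151 + (911.76−761.40)·(200−151)/(958.53−761.40) = 151 + 150.36·49/197.13 ≈ 188.37, so AQI = 188.
CO 38.15: bracket 29.09–39.79 → index 151–200; slope 49/10.70, offset 9.06.
AQI = 151 + 49/10.70·9.06 ≈ 192.49 ⇒ 192.
NO₂: row 281.51–712.60 (AQI 51–100). (100−51)·(358.46−281.51)/(712.60−281.51) + 51 = 49·76.95/431.09 + 51 ≈ 59.75 → 60.
PM10 485: bracket 425–604 → index 301–500; slope 199/179, offset 60.
AQI = 301 + 199/179·60 ≈ 367.70 ⇒ 368.
PM2.5: row 374.537–454.808 (AQI 151–200). (200−151)·(403.246−374.537)/(454.808−374.537) + 151 = 49·28.709/80.271 + 151 ≈ 168.52 → 169.
Sub-indices: O₃→97, SO₂→188, CO→192, NO₂→60, PM10→368, PM2.5→169. Overall AQI = max = 368; dominant pollutant is PM10.

368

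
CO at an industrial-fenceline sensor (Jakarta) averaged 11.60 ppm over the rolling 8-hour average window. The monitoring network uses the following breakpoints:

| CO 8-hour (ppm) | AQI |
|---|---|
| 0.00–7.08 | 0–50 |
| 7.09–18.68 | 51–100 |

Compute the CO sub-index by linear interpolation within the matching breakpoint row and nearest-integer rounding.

CO: row 7.09–18.68 (AQI 51–100). (100−51)·(11.60−7.09)/(18.68−7.09) + 51 = 49·4.51/11.59 + 51 ≈ 70.07 → 70.

70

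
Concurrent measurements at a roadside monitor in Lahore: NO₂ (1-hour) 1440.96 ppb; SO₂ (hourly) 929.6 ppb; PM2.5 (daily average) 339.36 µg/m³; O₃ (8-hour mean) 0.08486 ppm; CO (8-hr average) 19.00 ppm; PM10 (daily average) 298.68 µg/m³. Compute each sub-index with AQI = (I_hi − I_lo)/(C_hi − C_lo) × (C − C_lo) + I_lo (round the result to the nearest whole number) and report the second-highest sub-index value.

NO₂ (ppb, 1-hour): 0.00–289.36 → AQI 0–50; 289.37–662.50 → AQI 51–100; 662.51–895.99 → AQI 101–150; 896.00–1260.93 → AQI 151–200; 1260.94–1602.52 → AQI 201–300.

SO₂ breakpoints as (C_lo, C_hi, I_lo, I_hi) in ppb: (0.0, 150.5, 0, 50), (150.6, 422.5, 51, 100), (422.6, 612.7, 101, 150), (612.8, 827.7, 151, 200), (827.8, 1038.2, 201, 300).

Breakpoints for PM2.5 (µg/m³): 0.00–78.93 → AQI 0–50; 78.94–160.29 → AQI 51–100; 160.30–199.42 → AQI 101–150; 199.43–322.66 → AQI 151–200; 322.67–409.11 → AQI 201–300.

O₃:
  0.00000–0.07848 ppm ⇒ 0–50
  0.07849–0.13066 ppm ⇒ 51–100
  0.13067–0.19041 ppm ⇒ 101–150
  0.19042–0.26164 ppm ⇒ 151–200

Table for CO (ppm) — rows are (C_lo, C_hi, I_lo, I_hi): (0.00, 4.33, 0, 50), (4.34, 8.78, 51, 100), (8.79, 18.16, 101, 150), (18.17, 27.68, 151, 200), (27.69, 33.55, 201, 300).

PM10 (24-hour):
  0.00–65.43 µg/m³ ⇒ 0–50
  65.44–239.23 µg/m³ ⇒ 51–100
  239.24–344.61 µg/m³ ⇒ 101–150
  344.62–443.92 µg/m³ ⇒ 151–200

249

NO₂: 1440.96 lies in 1260.94–1602.52, so I_lo=201, I_hi=300, C_lo=1260.94, C_hi=1602.52.
(300−201)/(1602.52−1260.94) × (1440.96−1260.94) + 201 = 99/341.58 × 180.02 + 201 ≈ 253.18 → 253.
SO₂: 929.6 ∈ [827.8, 1038.2] ↔ index [201, 300].
201 + (929.6−827.8)·(300−201)/(1038.2−827.8) = 201 + 101.8·99/210.4 ≈ 248.90, so AQI = 249.
PM2.5: row 322.67–409.11 (AQI 201–300). (300−201)·(339.36−322.67)/(409.11−322.67) + 201 = 99·16.69/86.44 + 201 ≈ 220.12 → 220.
O₃: 0.08486 ∈ [0.07849, 0.13066] ↔ index [51, 100].
51 + (0.08486−0.07849)·(100−51)/(0.13066−0.07849) = 51 + 0.00637·49/0.05217 ≈ 56.98, so AQI = 57.
CO 19.00: bracket 18.17–27.68 → index 151–200; slope 49/9.51, offset 0.83.
AQI = 151 + 49/9.51·0.83 ≈ 155.28 ⇒ 155.
PM10: 298.68 ∈ [239.24, 344.61] ↔ index [101, 150].
101 + (298.68−239.24)·(150−101)/(344.61−239.24) = 101 + 59.44·49/105.37 ≈ 128.64, so AQI = 129.
Sub-indices: NO₂→253, SO₂→249, PM2.5→220, O₃→57, CO→155, PM10→129. Ranked high→low: 253, 249, 220, 155, 129, 57. Second-highest sub-index = 249.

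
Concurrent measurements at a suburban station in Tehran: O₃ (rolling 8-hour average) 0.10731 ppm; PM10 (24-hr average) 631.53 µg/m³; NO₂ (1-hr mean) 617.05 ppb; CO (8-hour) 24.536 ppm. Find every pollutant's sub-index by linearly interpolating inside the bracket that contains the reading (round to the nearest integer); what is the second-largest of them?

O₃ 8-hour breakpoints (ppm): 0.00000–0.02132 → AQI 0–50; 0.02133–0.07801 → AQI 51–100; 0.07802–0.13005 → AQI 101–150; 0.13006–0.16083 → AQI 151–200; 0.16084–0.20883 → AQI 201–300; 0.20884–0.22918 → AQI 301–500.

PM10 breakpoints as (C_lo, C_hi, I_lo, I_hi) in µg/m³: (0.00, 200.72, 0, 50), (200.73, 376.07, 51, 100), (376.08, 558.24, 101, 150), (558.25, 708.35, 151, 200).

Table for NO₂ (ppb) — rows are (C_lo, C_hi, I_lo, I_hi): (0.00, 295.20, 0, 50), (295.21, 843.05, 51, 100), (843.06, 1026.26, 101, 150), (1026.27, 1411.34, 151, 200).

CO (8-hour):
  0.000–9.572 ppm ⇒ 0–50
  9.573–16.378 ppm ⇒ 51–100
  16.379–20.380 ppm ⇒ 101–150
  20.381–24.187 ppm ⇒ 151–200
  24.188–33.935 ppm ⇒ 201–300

175

O₃: 0.10731 ∈ [0.07802, 0.13005] ↔ index [101, 150].
101 + (0.10731−0.07802)·(150−101)/(0.13005−0.07802) = 101 + 0.02929·49/0.05203 ≈ 128.58, so AQI = 129.
PM10: row 558.25–708.35 (AQI 151–200). (200−151)·(631.53−558.25)/(708.35−558.25) + 151 = 49·73.28/150.10 + 151 ≈ 174.92 → 175.
NO₂ 617.05: bracket 295.21–843.05 → index 51–100; slope 49/547.84, offset 321.84.
AQI = 51 + 49/547.84·321.84 ≈ 79.79 ⇒ 80.
CO: 24.536 lies in 24.188–33.935, so I_lo=201, I_hi=300, C_lo=24.188, C_hi=33.935.
(300−201)/(33.935−24.188) × (24.536−24.188) + 201 = 99/9.747 × 0.348 + 201 ≈ 204.53 → 205.
Sub-indices: O₃→129, PM10→175, NO₂→80, CO→205. Ranked high→low: 205, 175, 129, 80. Second-highest sub-index = 175.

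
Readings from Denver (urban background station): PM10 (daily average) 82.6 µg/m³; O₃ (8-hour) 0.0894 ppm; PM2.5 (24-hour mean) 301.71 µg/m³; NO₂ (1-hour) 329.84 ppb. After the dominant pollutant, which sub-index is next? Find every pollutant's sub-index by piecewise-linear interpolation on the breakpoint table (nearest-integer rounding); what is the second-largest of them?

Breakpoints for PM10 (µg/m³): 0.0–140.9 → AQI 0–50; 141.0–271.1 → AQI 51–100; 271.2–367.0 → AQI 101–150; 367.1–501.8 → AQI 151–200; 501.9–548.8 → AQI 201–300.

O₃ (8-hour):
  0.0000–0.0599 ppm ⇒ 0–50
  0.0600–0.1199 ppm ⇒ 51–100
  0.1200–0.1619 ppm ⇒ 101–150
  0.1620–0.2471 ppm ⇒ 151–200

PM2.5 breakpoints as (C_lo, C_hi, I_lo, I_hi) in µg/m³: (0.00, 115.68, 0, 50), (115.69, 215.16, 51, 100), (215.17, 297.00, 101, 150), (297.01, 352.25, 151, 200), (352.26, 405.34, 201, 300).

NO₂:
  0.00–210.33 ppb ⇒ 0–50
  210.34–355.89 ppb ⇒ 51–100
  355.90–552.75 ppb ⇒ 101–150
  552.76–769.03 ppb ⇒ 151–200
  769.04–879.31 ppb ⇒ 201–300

PM10: 82.6 ∈ [0.0, 140.9] ↔ index [0, 50].
0 + (82.6−0.0)·(50−0)/(140.9−0.0) = 0 + 82.6·50/140.9 ≈ 29.31, so AQI = 29.
O₃: 0.0894 lies in 0.0600–0.1199, so I_lo=51, I_hi=100, C_lo=0.0600, C_hi=0.1199.
(100−51)/(0.1199−0.0600) × (0.0894−0.0600) + 51 = 49/0.0599 × 0.0294 + 51 ≈ 75.05 → 75.
PM2.5: 301.71 ∈ [297.01, 352.25] ↔ index [151, 200].
151 + (301.71−297.01)·(200−151)/(352.25−297.01) = 151 + 4.70·49/55.24 ≈ 155.17, so AQI = 155.
NO₂: row 210.34–355.89 (AQI 51–100). (100−51)·(329.84−210.34)/(355.89−210.34) + 51 = 49·119.50/145.55 + 51 ≈ 91.23 → 91.
Sub-indices: PM10→29, O₃→75, PM2.5→155, NO₂→91. Ranked high→low: 155, 91, 75, 29. Second-highest sub-index = 91.

91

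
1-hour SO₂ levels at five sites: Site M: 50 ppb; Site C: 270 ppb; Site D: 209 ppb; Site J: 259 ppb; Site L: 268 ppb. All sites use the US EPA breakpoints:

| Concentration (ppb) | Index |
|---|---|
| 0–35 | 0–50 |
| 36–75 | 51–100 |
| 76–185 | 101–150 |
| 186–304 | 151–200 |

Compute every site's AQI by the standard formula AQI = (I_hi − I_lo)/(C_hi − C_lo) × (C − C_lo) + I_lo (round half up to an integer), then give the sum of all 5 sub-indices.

Site M: 50 ∈ [36, 75] ↔ index [51, 100].
51 + (50−36)·(100−51)/(75−36) = 51 + 14·49/39 ≈ 68.59, so AQI = 69.
Site C: row 186–304 (AQI 151–200). (200−151)·(270−186)/(304−186) + 151 = 49·84/118 + 151 ≈ 185.88 → 186.
Site D 209: bracket 186–304 → index 151–200; slope 49/118, offset 23.
AQI = 151 + 49/118·23 ≈ 160.55 ⇒ 161.
Site J: row 186–304 (AQI 151–200). (200−151)·(259−186)/(304−186) + 151 = 49·73/118 + 151 ≈ 181.31 → 181.
Site L: 268 lies in 186–304, so I_lo=151, I_hi=200, C_lo=186, C_hi=304.
(200−151)/(304−186) × (268−186) + 151 = 49/118 × 82 + 151 ≈ 185.05 → 185.
AQIs: Site M=69, Site C=186, Site D=161, Site J=181, Site L=185. Sum = 69 + 186 + 161 + 181 + 185 = 782.

782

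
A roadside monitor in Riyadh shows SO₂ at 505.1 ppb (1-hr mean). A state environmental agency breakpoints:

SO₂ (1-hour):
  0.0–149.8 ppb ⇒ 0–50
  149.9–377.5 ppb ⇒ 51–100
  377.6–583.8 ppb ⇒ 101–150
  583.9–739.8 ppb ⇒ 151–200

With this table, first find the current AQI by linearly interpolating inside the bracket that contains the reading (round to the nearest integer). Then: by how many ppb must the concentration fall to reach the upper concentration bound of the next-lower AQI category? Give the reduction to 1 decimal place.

127.6

SO₂: 505.1 lies in 377.6–583.8, so I_lo=101, I_hi=150, C_lo=377.6, C_hi=583.8.
(150−101)/(583.8−377.6) × (505.1−377.6) + 101 = 49/206.2 × 127.5 + 101 ≈ 131.30 → 131.
Current AQI 131 is in the Unhealthy for Sensitive Groups range (101–150). The next-lower category tops out at AQI 100, whose upper concentration bound is 377.5 ppb.
Reduction needed = 505.1 − 377.5 = 127.6 ppb.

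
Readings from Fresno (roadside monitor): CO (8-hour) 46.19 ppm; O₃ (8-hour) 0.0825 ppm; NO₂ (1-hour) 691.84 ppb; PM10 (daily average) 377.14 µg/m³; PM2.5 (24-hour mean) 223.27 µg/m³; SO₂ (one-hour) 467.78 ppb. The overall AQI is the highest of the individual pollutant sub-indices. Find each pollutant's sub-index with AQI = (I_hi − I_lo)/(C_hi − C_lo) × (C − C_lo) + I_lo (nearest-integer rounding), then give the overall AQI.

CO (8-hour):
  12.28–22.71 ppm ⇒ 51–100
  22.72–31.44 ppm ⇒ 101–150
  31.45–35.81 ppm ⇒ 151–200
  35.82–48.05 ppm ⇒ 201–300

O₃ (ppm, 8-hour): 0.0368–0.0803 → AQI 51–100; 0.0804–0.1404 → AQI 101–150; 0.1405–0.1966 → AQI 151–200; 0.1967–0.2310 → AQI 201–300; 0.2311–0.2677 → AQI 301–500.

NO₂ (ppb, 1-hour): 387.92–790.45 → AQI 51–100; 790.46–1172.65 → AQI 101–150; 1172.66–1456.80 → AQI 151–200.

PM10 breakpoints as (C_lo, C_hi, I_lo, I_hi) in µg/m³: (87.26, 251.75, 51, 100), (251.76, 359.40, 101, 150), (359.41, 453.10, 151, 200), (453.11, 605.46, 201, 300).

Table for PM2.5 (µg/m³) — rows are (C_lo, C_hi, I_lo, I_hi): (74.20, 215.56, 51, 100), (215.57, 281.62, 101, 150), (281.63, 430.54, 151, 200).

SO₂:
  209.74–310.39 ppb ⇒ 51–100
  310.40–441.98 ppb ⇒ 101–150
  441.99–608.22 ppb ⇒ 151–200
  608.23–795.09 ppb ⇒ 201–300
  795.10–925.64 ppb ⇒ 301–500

285

CO: 46.19 lies in 35.82–48.05, so I_lo=201, I_hi=300, C_lo=35.82, C_hi=48.05.
(300−201)/(48.05−35.82) × (46.19−35.82) + 201 = 99/12.23 × 10.37 + 201 ≈ 284.94 → 285.
O₃: 0.0825 lies in 0.0804–0.1404, so I_lo=101, I_hi=150, C_lo=0.0804, C_hi=0.1404.
(150−101)/(0.1404−0.0804) × (0.0825−0.0804) + 101 = 49/0.0600 × 0.0021 + 101 ≈ 102.72 → 103.
NO₂: 691.84 ∈ [387.92, 790.45] ↔ index [51, 100].
51 + (691.84−387.92)·(100−51)/(790.45−387.92) = 51 + 303.92·49/402.53 ≈ 88.00, so AQI = 88.
PM10: row 359.41–453.10 (AQI 151–200). (200−151)·(377.14−359.41)/(453.10−359.41) + 151 = 49·17.73/93.69 + 151 ≈ 160.27 → 160.
PM2.5: row 215.57–281.62 (AQI 101–150). (150−101)·(223.27−215.57)/(281.62−215.57) + 101 = 49·7.70/66.05 + 101 ≈ 106.71 → 107.
SO₂: 467.78 ∈ [441.99, 608.22] ↔ index [151, 200].
151 + (467.78−441.99)·(200−151)/(608.22−441.99) = 151 + 25.79·49/166.23 ≈ 158.60, so AQI = 159.
Sub-indices: CO→285, O₃→103, NO₂→88, PM10→160, PM2.5→107, SO₂→159. Overall AQI = max = 285; dominant pollutant is CO.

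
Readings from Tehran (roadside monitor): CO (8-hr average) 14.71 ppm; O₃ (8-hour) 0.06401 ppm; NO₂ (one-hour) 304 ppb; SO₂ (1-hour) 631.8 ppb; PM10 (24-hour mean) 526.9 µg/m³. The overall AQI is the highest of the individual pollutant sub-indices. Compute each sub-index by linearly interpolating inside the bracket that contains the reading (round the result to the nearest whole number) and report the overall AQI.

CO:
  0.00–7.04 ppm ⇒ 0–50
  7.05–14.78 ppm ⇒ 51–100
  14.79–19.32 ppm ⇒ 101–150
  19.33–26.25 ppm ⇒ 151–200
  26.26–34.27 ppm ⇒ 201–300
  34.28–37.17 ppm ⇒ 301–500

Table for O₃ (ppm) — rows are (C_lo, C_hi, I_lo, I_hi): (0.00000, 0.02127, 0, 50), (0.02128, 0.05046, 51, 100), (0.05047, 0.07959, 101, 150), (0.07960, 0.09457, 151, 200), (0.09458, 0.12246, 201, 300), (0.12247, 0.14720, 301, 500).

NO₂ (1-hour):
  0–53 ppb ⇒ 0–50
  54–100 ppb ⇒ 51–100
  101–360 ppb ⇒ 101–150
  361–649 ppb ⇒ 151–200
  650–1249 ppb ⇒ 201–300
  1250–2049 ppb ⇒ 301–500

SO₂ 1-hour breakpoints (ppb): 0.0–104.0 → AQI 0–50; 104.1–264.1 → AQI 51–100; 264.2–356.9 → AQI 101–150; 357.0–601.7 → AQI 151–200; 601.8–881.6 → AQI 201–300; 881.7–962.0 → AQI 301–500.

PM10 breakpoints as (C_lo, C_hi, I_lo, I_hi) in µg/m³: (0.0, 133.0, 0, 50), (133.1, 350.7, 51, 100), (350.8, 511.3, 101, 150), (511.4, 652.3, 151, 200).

212

CO 14.71: bracket 7.05–14.78 → index 51–100; slope 49/7.73, offset 7.66.
AQI = 51 + 49/7.73·7.66 ≈ 99.56 ⇒ 100.
O₃: 0.06401 ∈ [0.05047, 0.07959] ↔ index [101, 150].
101 + (0.06401−0.05047)·(150−101)/(0.07959−0.05047) = 101 + 0.01354·49/0.02912 ≈ 123.78, so AQI = 124.
NO₂: row 101–360 (AQI 101–150). (150−101)·(304−101)/(360−101) + 101 = 49·203/259 + 101 ≈ 139.41 → 139.
SO₂: 631.8 lies in 601.8–881.6, so I_lo=201, I_hi=300, C_lo=601.8, C_hi=881.6.
(300−201)/(881.6−601.8) × (631.8−601.8) + 201 = 99/279.8 × 30.0 + 201 ≈ 211.61 → 212.
PM10: row 511.4–652.3 (AQI 151–200). (200−151)·(526.9−511.4)/(652.3−511.4) + 151 = 49·15.5/140.9 + 151 ≈ 156.39 → 156.
Sub-indices: CO→100, O₃→124, NO₂→139, SO₂→212, PM10→156. Overall AQI = max = 212; dominant pollutant is SO₂.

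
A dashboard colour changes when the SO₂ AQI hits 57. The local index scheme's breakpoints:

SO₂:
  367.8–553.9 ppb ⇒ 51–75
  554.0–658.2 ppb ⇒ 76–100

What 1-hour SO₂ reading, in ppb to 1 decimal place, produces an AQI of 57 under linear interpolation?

414.3

AQI 57 lies in the 51–75 band, which corresponds to 367.8–553.9 ppb.
C = 367.8 + (57−51)×(553.9−367.8)/(75−51) = 367.8 + 6×186.1/24 ≈ 414.325 ppb → 414.3 ppb to 1 dp.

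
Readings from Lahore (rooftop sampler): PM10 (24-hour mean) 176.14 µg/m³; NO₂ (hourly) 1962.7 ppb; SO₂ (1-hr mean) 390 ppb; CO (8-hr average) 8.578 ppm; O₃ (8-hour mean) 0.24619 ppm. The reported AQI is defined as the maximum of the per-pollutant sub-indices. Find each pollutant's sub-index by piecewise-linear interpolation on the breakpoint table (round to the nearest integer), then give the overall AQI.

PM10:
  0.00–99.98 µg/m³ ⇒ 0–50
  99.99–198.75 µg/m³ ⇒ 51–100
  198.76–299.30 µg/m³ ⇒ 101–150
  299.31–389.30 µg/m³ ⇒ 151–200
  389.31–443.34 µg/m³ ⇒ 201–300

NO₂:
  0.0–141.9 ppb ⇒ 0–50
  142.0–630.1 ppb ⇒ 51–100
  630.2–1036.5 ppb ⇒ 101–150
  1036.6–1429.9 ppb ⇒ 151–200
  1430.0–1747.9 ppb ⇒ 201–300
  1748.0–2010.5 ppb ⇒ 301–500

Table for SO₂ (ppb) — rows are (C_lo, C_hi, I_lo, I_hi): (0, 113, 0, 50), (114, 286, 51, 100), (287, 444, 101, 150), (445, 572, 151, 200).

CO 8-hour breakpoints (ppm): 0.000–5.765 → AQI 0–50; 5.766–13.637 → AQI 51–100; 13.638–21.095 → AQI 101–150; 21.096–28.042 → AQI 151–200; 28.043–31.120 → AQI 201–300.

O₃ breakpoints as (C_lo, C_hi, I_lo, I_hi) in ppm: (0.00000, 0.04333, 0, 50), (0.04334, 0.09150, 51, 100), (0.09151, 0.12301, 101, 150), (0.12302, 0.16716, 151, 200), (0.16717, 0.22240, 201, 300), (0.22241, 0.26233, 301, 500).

464

PM10: 176.14 lies in 99.99–198.75, so I_lo=51, I_hi=100, C_lo=99.99, C_hi=198.75.
(100−51)/(198.75−99.99) × (176.14−99.99) + 51 = 49/98.76 × 76.15 + 51 ≈ 88.78 → 89.
NO₂: 1962.7 lies in 1748.0–2010.5, so I_lo=301, I_hi=500, C_lo=1748.0, C_hi=2010.5.
(500−301)/(2010.5−1748.0) × (1962.7−1748.0) + 301 = 199/262.5 × 214.7 + 301 ≈ 463.76 → 464.
SO₂ 390: bracket 287–444 → index 101–150; slope 49/157, offset 103.
AQI = 101 + 49/157·103 ≈ 133.15 ⇒ 133.
CO: 8.578 lies in 5.766–13.637, so I_lo=51, I_hi=100, C_lo=5.766, C_hi=13.637.
(100−51)/(13.637−5.766) × (8.578−5.766) + 51 = 49/7.871 × 2.812 + 51 ≈ 68.51 → 69.
O₃: row 0.22241–0.26233 (AQI 301–500). (500−301)·(0.24619−0.22241)/(0.26233−0.22241) + 301 = 199·0.02378/0.03992 + 301 ≈ 419.54 → 420.
Sub-indices: PM10→89, NO₂→464, SO₂→133, CO→69, O₃→420. Overall AQI = max = 464; dominant pollutant is NO₂.
AQI 464: Hazardous.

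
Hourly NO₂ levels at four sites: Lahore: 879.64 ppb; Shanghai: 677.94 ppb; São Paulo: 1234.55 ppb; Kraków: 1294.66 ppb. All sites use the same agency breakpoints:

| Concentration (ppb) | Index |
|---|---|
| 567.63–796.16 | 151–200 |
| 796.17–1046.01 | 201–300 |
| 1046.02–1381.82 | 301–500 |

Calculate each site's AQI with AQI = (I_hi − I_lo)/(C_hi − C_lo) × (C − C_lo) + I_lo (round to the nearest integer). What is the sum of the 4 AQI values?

1270

Lahore: row 796.17–1046.01 (AQI 201–300). (300−201)·(879.64−796.17)/(1046.01−796.17) + 201 = 99·83.47/249.84 + 201 ≈ 234.08 → 234.
Shanghai: 677.94 ∈ [567.63, 796.16] ↔ index [151, 200].
151 + (677.94−567.63)·(200−151)/(796.16−567.63) = 151 + 110.31·49/228.53 ≈ 174.65, so AQI = 175.
São Paulo: row 1046.02–1381.82 (AQI 301–500). (500−301)·(1234.55−1046.02)/(1381.82−1046.02) + 301 = 199·188.53/335.80 + 301 ≈ 412.73 → 413.
Kraków 1294.66: bracket 1046.02–1381.82 → index 301–500; slope 199/335.80, offset 248.64.
AQI = 301 + 199/335.80·248.64 ≈ 448.35 ⇒ 448.
AQIs: Lahore=234, Shanghai=175, São Paulo=413, Kraków=448. Sum = 234 + 175 + 413 + 448 = 1270.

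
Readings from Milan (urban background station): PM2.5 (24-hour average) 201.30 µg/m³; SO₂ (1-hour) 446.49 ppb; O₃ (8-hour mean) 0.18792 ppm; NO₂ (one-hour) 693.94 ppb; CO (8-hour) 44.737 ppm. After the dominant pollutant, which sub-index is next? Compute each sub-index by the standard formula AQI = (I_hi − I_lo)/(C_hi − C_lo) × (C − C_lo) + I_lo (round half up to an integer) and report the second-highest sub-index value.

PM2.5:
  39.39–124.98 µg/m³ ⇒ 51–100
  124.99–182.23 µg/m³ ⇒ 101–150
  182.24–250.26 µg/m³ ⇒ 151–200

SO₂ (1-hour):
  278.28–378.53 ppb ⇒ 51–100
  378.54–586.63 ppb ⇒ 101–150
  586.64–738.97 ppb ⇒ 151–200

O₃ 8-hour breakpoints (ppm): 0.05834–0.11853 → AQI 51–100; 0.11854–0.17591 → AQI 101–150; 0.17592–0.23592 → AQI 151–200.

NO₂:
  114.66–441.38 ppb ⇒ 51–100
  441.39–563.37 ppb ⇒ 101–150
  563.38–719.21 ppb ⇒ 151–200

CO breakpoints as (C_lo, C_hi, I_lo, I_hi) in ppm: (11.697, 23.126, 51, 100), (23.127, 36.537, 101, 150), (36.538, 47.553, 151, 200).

187

PM2.5 201.30: bracket 182.24–250.26 → index 151–200; slope 49/68.02, offset 19.06.
AQI = 151 + 49/68.02·19.06 ≈ 164.73 ⇒ 165.
SO₂ 446.49: bracket 378.54–586.63 → index 101–150; slope 49/208.09, offset 67.95.
AQI = 101 + 49/208.09·67.95 ≈ 117.00 ⇒ 117.
O₃ 0.18792: bracket 0.17592–0.23592 → index 151–200; slope 49/0.06000, offset 0.01200.
AQI = 151 + 49/0.06000·0.01200 ≈ 160.80 ⇒ 161.
NO₂ 693.94: bracket 563.38–719.21 → index 151–200; slope 49/155.83, offset 130.56.
AQI = 151 + 49/155.83·130.56 ≈ 192.05 ⇒ 192.
CO: row 36.538–47.553 (AQI 151–200). (200−151)·(44.737−36.538)/(47.553−36.538) + 151 = 49·8.199/11.015 + 151 ≈ 187.47 → 187.
Sub-indices: PM2.5→165, SO₂→117, O₃→161, NO₂→192, CO→187. Ranked high→low: 192, 187, 165, 161, 117. Second-highest sub-index = 187.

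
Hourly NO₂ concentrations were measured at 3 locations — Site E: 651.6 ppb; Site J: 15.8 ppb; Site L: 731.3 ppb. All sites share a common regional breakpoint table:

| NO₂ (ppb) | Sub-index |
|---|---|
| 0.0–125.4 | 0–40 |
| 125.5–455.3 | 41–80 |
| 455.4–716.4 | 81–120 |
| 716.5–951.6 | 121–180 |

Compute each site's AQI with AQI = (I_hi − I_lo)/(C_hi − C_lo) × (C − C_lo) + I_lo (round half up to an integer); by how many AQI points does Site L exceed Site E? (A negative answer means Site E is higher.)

15

Site E: 651.6 ∈ [455.4, 716.4] ↔ index [81, 120].
81 + (651.6−455.4)·(120−81)/(716.4−455.4) = 81 + 196.2·39/261.0 ≈ 110.32, so AQI = 110.
Site J 15.8: bracket 0.0–125.4 → index 0–40; slope 40/125.4, offset 15.8.
AQI = 0 + 40/125.4·15.8 ≈ 5.04 ⇒ 5.
Site L: 731.3 lies in 716.5–951.6, so I_lo=121, I_hi=180, C_lo=716.5, C_hi=951.6.
(180−121)/(951.6−716.5) × (731.3−716.5) + 121 = 59/235.1 × 14.8 + 121 ≈ 124.71 → 125.
AQIs: Site E=110, Site J=5, Site L=125. Site L (125) − Site E (110) = 15.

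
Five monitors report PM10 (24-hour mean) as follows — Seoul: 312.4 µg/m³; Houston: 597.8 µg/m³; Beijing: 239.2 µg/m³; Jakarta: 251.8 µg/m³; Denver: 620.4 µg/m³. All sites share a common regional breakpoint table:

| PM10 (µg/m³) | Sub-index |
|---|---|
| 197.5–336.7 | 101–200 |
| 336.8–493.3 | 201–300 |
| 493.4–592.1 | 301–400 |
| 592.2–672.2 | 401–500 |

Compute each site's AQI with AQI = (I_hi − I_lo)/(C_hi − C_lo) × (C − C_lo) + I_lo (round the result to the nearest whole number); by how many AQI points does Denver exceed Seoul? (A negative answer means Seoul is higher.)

Seoul: 312.4 lies in 197.5–336.7, so I_lo=101, I_hi=200, C_lo=197.5, C_hi=336.7.
(200−101)/(336.7−197.5) × (312.4−197.5) + 101 = 99/139.2 × 114.9 + 101 ≈ 182.72 → 183.
Houston: 597.8 ∈ [592.2, 672.2] ↔ index [401, 500].
401 + (597.8−592.2)·(500−401)/(672.2−592.2) = 401 + 5.6·99/80.0 ≈ 407.93, so AQI = 408.
Beijing: row 197.5–336.7 (AQI 101–200). (200−101)·(239.2−197.5)/(336.7−197.5) + 101 = 99·41.7/139.2 + 101 ≈ 130.66 → 131.
Jakarta: row 197.5–336.7 (AQI 101–200). (200−101)·(251.8−197.5)/(336.7−197.5) + 101 = 99·54.3/139.2 + 101 ≈ 139.62 → 140.
Denver: 620.4 lies in 592.2–672.2, so I_lo=401, I_hi=500, C_lo=592.2, C_hi=672.2.
(500−401)/(672.2−592.2) × (620.4−592.2) + 401 = 99/80.0 × 28.2 + 401 ≈ 435.90 → 436.
AQIs: Seoul=183, Houston=408, Beijing=131, Jakarta=140, Denver=436. Denver (436) − Seoul (183) = 253.

253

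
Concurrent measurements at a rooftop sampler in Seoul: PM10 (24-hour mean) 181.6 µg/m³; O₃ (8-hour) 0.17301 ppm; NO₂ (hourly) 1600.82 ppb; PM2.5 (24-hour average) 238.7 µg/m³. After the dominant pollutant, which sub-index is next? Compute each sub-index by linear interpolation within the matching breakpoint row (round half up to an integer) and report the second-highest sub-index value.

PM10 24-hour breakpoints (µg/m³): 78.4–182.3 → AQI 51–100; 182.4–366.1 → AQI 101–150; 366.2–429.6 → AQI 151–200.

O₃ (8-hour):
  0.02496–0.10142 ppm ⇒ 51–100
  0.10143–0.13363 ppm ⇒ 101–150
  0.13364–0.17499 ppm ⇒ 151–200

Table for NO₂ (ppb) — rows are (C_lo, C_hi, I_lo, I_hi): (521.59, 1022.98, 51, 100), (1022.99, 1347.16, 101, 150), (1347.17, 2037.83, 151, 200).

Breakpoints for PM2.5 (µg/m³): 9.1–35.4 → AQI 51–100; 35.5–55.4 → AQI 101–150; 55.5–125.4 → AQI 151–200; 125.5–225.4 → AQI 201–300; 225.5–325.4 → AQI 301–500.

PM10: 181.6 lies in 78.4–182.3, so I_lo=51, I_hi=100, C_lo=78.4, C_hi=182.3.
(100−51)/(182.3−78.4) × (181.6−78.4) + 51 = 49/103.9 × 103.2 + 51 ≈ 99.67 → 100.
O₃: 0.17301 lies in 0.13364–0.17499, so I_lo=151, I_hi=200, C_lo=0.13364, C_hi=0.17499.
(200−151)/(0.17499−0.13364) × (0.17301−0.13364) + 151 = 49/0.04135 × 0.03937 + 151 ≈ 197.65 → 198.
NO₂: 1600.82 lies in 1347.17–2037.83, so I_lo=151, I_hi=200, C_lo=1347.17, C_hi=2037.83.
(200−151)/(2037.83−1347.17) × (1600.82−1347.17) + 151 = 49/690.66 × 253.65 + 151 ≈ 169.00 → 169.
PM2.5: row 225.5–325.4 (AQI 301–500). (500−301)·(238.7−225.5)/(325.4−225.5) + 301 = 199·13.2/99.9 + 301 ≈ 327.29 → 327.
Sub-indices: PM10→100, O₃→198, NO₂→169, PM2.5→327. Ranked high→low: 327, 198, 169, 100. Second-highest sub-index = 198.

198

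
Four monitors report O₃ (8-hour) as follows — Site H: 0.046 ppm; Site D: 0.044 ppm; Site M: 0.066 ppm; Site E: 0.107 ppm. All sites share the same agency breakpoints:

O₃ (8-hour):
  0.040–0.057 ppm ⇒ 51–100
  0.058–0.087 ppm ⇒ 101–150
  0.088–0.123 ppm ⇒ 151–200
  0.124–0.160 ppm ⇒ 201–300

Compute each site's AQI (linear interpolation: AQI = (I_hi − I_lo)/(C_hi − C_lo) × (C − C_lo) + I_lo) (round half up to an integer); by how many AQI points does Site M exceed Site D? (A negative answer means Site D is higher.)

Site H: 0.046 ∈ [0.040, 0.057] ↔ index [51, 100].
51 + (0.046−0.040)·(100−51)/(0.057−0.040) = 51 + 0.006·49/0.017 ≈ 68.29, so AQI = 68.
Site D: 0.044 lies in 0.040–0.057, so I_lo=51, I_hi=100, C_lo=0.040, C_hi=0.057.
(100−51)/(0.057−0.040) × (0.044−0.040) + 51 = 49/0.017 × 0.004 + 51 ≈ 62.53 → 63.
Site M 0.066: bracket 0.058–0.087 → index 101–150; slope 49/0.029, offset 0.008.
AQI = 101 + 49/0.029·0.008 ≈ 114.52 ⇒ 115.
Site E: row 0.088–0.123 (AQI 151–200). (200−151)·(0.107−0.088)/(0.123−0.088) + 151 = 49·0.019/0.035 + 151 ≈ 177.60 → 178.
AQIs: Site H=68, Site D=63, Site M=115, Site E=178. Site M (115) − Site D (63) = 52.

52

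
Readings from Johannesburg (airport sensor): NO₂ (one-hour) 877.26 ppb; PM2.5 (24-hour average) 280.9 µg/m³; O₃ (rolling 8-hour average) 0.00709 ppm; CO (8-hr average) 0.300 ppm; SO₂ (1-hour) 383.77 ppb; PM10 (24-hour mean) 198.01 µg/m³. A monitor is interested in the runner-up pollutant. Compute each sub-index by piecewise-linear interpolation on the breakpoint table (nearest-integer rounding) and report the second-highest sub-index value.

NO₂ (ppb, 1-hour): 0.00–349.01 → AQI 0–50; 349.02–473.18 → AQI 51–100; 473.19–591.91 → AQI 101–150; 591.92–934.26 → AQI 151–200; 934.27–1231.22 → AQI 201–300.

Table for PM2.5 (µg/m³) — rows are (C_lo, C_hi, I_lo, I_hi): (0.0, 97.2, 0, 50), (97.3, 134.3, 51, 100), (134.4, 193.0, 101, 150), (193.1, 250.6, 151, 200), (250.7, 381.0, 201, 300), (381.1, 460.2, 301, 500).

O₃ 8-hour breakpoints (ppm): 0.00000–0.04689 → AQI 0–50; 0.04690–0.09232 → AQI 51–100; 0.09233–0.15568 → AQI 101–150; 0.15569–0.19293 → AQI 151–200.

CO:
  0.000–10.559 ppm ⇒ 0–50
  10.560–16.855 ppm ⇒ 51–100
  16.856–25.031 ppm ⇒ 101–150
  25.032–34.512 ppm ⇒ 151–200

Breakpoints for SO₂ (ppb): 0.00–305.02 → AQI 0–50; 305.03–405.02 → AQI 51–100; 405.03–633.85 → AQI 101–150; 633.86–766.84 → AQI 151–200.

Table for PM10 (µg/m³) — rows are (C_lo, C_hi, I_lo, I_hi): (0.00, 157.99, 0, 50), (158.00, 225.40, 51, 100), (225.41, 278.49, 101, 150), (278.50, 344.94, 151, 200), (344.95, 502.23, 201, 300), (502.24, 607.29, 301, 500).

192

NO₂: row 591.92–934.26 (AQI 151–200). (200−151)·(877.26−591.92)/(934.26−591.92) + 151 = 49·285.34/342.34 + 151 ≈ 191.84 → 192.
PM2.5: 280.9 lies in 250.7–381.0, so I_lo=201, I_hi=300, C_lo=250.7, C_hi=381.0.
(300−201)/(381.0−250.7) × (280.9−250.7) + 201 = 99/130.3 × 30.2 + 201 ≈ 223.95 → 224.
O₃ 0.00709: bracket 0.00000–0.04689 → index 0–50; slope 50/0.04689, offset 0.00709.
AQI = 0 + 50/0.04689·0.00709 ≈ 7.56 ⇒ 8.
CO: row 0.000–10.559 (AQI 0–50). (50−0)·(0.300−0.000)/(10.559−0.000) + 0 = 50·0.300/10.559 + 0 ≈ 1.42 → 1.
SO₂: row 305.03–405.02 (AQI 51–100). (100−51)·(383.77−305.03)/(405.02−305.03) + 51 = 49·78.74/99.99 + 51 ≈ 89.59 → 90.
PM10 198.01: bracket 158.00–225.40 → index 51–100; slope 49/67.40, offset 40.01.
AQI = 51 + 49/67.40·40.01 ≈ 80.09 ⇒ 80.
Sub-indices: NO₂→192, PM2.5→224, O₃→8, CO→1, SO₂→90, PM10→80. Ranked high→low: 224, 192, 90, 80, 8, 1. Second-highest sub-index = 192.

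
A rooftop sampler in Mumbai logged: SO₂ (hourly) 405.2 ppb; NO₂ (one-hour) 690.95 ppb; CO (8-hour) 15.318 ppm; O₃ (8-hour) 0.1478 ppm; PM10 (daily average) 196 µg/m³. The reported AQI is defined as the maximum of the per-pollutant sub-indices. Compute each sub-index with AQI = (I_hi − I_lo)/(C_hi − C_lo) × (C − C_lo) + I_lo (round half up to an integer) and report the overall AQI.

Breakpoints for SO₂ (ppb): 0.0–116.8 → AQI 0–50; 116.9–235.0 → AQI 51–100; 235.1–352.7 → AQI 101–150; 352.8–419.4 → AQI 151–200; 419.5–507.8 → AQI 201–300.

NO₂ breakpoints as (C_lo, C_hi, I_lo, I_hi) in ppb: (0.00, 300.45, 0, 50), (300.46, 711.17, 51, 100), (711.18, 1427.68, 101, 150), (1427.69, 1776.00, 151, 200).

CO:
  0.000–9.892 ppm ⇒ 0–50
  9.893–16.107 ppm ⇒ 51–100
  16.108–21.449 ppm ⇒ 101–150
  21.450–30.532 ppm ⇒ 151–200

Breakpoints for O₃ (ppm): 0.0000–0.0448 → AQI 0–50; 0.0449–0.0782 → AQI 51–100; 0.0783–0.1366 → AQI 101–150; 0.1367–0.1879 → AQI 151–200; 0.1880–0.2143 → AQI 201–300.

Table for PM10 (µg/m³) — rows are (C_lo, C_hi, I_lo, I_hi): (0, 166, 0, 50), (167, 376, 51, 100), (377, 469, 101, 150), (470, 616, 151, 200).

190

SO₂: 405.2 ∈ [352.8, 419.4] ↔ index [151, 200].
151 + (405.2−352.8)·(200−151)/(419.4−352.8) = 151 + 52.4·49/66.6 ≈ 189.55, so AQI = 190.
NO₂: 690.95 ∈ [300.46, 711.17] ↔ index [51, 100].
51 + (690.95−300.46)·(100−51)/(711.17−300.46) = 51 + 390.49·49/410.71 ≈ 97.59, so AQI = 98.
CO: 15.318 lies in 9.893–16.107, so I_lo=51, I_hi=100, C_lo=9.893, C_hi=16.107.
(100−51)/(16.107−9.893) × (15.318−9.893) + 51 = 49/6.214 × 5.425 + 51 ≈ 93.78 → 94.
O₃: 0.1478 lies in 0.1367–0.1879, so I_lo=151, I_hi=200, C_lo=0.1367, C_hi=0.1879.
(200−151)/(0.1879−0.1367) × (0.1478−0.1367) + 151 = 49/0.0512 × 0.0111 + 151 ≈ 161.62 → 162.
PM10: 196 ∈ [167, 376] ↔ index [51, 100].
51 + (196−167)·(100−51)/(376−167) = 51 + 29·49/209 ≈ 57.80, so AQI = 58.
Sub-indices: SO₂→190, NO₂→98, CO→94, O₃→162, PM10→58. Overall AQI = max = 190; dominant pollutant is SO₂.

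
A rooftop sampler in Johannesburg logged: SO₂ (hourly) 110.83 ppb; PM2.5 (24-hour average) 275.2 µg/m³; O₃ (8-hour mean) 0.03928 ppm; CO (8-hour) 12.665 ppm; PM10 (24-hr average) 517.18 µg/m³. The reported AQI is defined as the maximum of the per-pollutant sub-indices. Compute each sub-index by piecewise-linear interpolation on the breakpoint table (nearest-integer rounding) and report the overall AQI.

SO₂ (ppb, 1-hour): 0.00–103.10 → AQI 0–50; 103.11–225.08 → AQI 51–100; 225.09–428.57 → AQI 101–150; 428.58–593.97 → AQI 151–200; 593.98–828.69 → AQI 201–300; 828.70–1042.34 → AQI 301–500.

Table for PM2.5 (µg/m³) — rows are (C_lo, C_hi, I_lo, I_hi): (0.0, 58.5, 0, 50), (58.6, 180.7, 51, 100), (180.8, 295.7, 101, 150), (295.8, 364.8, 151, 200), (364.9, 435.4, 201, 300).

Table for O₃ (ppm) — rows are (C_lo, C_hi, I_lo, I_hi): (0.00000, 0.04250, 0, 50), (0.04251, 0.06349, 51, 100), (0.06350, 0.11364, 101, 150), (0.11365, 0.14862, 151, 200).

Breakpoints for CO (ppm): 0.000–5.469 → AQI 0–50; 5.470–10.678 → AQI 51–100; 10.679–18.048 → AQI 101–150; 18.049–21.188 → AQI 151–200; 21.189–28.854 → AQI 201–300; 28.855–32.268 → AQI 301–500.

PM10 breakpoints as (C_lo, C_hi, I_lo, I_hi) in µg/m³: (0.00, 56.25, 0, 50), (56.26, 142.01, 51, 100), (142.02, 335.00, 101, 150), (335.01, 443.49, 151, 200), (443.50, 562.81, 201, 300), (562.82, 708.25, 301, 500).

SO₂: 110.83 ∈ [103.11, 225.08] ↔ index [51, 100].
51 + (110.83−103.11)·(100−51)/(225.08−103.11) = 51 + 7.72·49/121.97 ≈ 54.10, so AQI = 54.
PM2.5: row 180.8–295.7 (AQI 101–150). (150−101)·(275.2−180.8)/(295.7−180.8) + 101 = 49·94.4/114.9 + 101 ≈ 141.26 → 141.
O₃ 0.03928: bracket 0.00000–0.04250 → index 0–50; slope 50/0.04250, offset 0.03928.
AQI = 0 + 50/0.04250·0.03928 ≈ 46.21 ⇒ 46.
CO: 12.665 lies in 10.679–18.048, so I_lo=101, I_hi=150, C_lo=10.679, C_hi=18.048.
(150−101)/(18.048−10.679) × (12.665−10.679) + 101 = 49/7.369 × 1.986 + 101 ≈ 114.21 → 114.
PM10: 517.18 lies in 443.50–562.81, so I_lo=201, I_hi=300, C_lo=443.50, C_hi=562.81.
(300−201)/(562.81−443.50) × (517.18−443.50) + 201 = 99/119.31 × 73.68 + 201 ≈ 262.14 → 262.
Sub-indices: SO₂→54, PM2.5→141, O₃→46, CO→114, PM10→262. Overall AQI = max = 262; dominant pollutant is PM10.
AQI 262: Very Unhealthy.

262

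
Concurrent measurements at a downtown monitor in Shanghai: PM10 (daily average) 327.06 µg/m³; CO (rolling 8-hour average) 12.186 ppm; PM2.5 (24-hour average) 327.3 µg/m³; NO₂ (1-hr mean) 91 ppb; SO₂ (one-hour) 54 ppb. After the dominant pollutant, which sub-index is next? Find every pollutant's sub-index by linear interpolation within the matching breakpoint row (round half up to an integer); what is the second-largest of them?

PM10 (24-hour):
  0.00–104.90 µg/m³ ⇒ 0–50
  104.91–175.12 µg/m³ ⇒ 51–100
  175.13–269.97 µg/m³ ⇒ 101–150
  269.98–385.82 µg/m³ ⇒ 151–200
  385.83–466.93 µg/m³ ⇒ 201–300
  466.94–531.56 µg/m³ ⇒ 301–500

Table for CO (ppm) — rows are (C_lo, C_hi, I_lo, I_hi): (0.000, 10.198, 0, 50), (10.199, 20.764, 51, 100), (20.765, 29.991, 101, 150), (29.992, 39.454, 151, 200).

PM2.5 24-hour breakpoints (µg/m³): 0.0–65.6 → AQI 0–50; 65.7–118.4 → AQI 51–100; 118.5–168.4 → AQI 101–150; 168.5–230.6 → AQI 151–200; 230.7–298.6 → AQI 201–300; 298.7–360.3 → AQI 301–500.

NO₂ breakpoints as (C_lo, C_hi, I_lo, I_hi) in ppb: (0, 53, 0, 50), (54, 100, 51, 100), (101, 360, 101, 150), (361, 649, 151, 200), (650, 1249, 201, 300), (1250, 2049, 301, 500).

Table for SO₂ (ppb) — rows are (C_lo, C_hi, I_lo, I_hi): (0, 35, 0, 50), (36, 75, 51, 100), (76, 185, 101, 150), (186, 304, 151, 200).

PM10: 327.06 lies in 269.98–385.82, so I_lo=151, I_hi=200, C_lo=269.98, C_hi=385.82.
(200−151)/(385.82−269.98) × (327.06−269.98) + 151 = 49/115.84 × 57.08 + 151 ≈ 175.14 → 175.
CO: row 10.199–20.764 (AQI 51–100). (100−51)·(12.186−10.199)/(20.764−10.199) + 51 = 49·1.987/10.565 + 51 ≈ 60.22 → 60.
PM2.5: 327.3 ∈ [298.7, 360.3] ↔ index [301, 500].
301 + (327.3−298.7)·(500−301)/(360.3−298.7) = 301 + 28.6·199/61.6 ≈ 393.39, so AQI = 393.
NO₂: 91 lies in 54–100, so I_lo=51, I_hi=100, C_lo=54, C_hi=100.
(100−51)/(100−54) × (91−54) + 51 = 49/46 × 37 + 51 ≈ 90.41 → 90.
SO₂ 54: bracket 36–75 → index 51–100; slope 49/39, offset 18.
AQI = 51 + 49/39·18 ≈ 73.62 ⇒ 74.
Sub-indices: PM10→175, CO→60, PM2.5→393, NO₂→90, SO₂→74. Ranked high→low: 393, 175, 90, 74, 60. Second-highest sub-index = 175.

175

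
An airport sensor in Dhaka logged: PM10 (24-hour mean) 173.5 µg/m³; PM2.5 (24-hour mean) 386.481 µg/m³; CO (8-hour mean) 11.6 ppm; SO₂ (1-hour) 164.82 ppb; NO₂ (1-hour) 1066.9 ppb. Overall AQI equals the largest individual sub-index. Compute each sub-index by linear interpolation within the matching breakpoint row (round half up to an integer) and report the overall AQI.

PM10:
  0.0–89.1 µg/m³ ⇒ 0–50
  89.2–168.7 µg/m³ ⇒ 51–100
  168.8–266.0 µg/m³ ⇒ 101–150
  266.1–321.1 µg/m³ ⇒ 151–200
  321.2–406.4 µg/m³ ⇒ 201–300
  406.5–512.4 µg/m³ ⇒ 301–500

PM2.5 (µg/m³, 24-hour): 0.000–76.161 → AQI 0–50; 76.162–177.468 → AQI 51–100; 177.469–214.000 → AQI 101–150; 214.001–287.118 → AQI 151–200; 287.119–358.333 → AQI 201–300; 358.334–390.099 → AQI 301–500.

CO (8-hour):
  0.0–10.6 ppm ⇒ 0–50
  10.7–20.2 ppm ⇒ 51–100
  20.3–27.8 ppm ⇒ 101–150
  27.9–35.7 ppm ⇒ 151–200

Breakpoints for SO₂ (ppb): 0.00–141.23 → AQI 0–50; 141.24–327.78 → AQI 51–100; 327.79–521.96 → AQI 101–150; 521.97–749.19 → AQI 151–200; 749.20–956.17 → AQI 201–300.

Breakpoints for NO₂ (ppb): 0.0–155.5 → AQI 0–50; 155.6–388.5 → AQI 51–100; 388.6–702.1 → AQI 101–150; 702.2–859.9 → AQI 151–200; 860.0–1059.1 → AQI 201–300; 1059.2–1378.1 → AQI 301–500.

477

PM10: 173.5 ∈ [168.8, 266.0] ↔ index [101, 150].
101 + (173.5−168.8)·(150−101)/(266.0−168.8) = 101 + 4.7·49/97.2 ≈ 103.37, so AQI = 103.
PM2.5: 386.481 ∈ [358.334, 390.099] ↔ index [301, 500].
301 + (386.481−358.334)·(500−301)/(390.099−358.334) = 301 + 28.147·199/31.765 ≈ 477.33, so AQI = 477.
CO: 11.6 ∈ [10.7, 20.2] ↔ index [51, 100].
51 + (11.6−10.7)·(100−51)/(20.2−10.7) = 51 + 0.9·49/9.5 ≈ 55.64, so AQI = 56.
SO₂: 164.82 lies in 141.24–327.78, so I_lo=51, I_hi=100, C_lo=141.24, C_hi=327.78.
(100−51)/(327.78−141.24) × (164.82−141.24) + 51 = 49/186.54 × 23.58 + 51 ≈ 57.19 → 57.
NO₂: 1066.9 ∈ [1059.2, 1378.1] ↔ index [301, 500].
301 + (1066.9−1059.2)·(500−301)/(1378.1−1059.2) = 301 + 7.7·199/318.9 ≈ 305.80, so AQI = 306.
Sub-indices: PM10→103, PM2.5→477, CO→56, SO₂→57, NO₂→306. Overall AQI = max = 477; dominant pollutant is PM2.5.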